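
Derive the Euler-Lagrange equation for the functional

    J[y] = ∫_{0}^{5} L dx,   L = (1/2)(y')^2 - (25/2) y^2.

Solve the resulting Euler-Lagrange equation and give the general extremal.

The Lagrangian is L = (1/2)(y')^2 - (25/2) y^2.
∂L/∂y = -25y.
∂L/∂y' = y'.
The Euler-Lagrange equation d/dx(∂L/∂y') − ∂L/∂y = 0 becomes:
    y'' + 25 y = 0
General solution: y(x) = A sin(5x) + B cos(5x), where A and B are arbitrary constants fixed by the endpoint conditions.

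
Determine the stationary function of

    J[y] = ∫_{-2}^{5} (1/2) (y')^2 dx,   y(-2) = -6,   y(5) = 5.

The Lagrangian is L = (1/2) (y')^2.
Compute ∂L/∂y = 0, ∂L/∂y' = y'.
The Euler-Lagrange equation d/dx(∂L/∂y') − ∂L/∂y = 0 reduces to
    y'' = 0.
Its general solution is
    y(x) = A x + B,
with A, B fixed by the endpoint conditions.
Applying the endpoint conditions y(-2) = -6 and y(5) = 5: solve A·-2 + B = -6 and A·5 + B = 5. Subtracting gives A(5 − -2) = 5 − -6, so A = 11/7, and B = -6 − A·-2 = -20/7. Therefore
    y(x) = (11/7) x - 20/7.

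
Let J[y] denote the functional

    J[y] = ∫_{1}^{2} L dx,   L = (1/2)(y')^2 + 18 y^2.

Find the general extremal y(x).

The Lagrangian is L = (1/2)(y')^2 + 18 y^2.
∂L/∂y = 36y.
∂L/∂y' = y'.
The Euler-Lagrange equation d/dx(∂L/∂y') − ∂L/∂y = 0 becomes:
    y'' - 36 y = 0
General solution: y(x) = A e^(6x) + B e^(-6x), where A and B are arbitrary constants fixed by the endpoint conditions.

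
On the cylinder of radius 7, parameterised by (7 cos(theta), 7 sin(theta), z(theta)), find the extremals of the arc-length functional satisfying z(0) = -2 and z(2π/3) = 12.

Parameterise the cylinder of radius R = 7 as
    r(θ) = (7 cos θ, 7 sin θ, z(θ)).
The arc-length element is
    ds = sqrt(49 + (dz/dθ)^2) dθ,
so the Lagrangian is L = sqrt(49 + z'^2).
L depends on z' only, not on z or θ, so ∂L/∂z = 0 and
    ∂L/∂z' = z' / sqrt(49 + z'^2).
The Euler-Lagrange equation gives
    d/dθ( z' / sqrt(49 + z'^2) ) = 0,
so z' is constant. Integrating once:
    z(θ) = a θ + b,
a helix on the cylinder (a straight line when the cylinder is unrolled). The constants a, b are determined by the endpoint conditions.
With endpoint conditions z(0) = -2 and z(2π/3) = 12: from z(0) = b we get b = -2, and a·2π/3 + -2 = 12 gives a = 21/π, so
    z(θ) = (21/π) θ − 2.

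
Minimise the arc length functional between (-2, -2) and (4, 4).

Arc-length functional: J[y] = ∫ sqrt(1 + (y')^2) dx.
Lagrangian L = sqrt(1 + (y')^2) has no explicit y dependence, so ∂L/∂y = 0 and the Euler-Lagrange equation gives
    d/dx( y' / sqrt(1 + (y')^2) ) = 0  ⇒  y' / sqrt(1 + (y')^2) = const.
Hence y' is constant, so y(x) is affine.
Fitting the endpoints (-2, -2) and (4, 4):
    slope m = (4 − (-2)) / (4 − (-2)) = 1,
    intercept c = (-2) − m·(-2) = 0.
Extremal: y(x) = x.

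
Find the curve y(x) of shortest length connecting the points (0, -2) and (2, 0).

Arc-length functional: J[y] = ∫ sqrt(1 + (y')^2) dx.
Lagrangian L = sqrt(1 + (y')^2) has no explicit y dependence, so ∂L/∂y = 0 and the Euler-Lagrange equation gives
    d/dx( y' / sqrt(1 + (y')^2) ) = 0  ⇒  y' / sqrt(1 + (y')^2) = const.
Hence y' is constant, so y(x) is affine.
Fitting the endpoints (0, -2) and (2, 0):
    slope m = (0 − (-2)) / (2 − 0) = 1,
    intercept c = (-2) − m·0 = -2.
Extremal: y(x) = x - 2.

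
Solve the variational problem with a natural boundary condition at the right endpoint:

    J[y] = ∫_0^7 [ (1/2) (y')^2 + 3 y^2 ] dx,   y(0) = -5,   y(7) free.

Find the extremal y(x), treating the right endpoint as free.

The Lagrangian L = (1/2) (y')^2 + 3 y^2 gives
    ∂L/∂y = 6 y,   ∂L/∂y' = y'.
Euler-Lagrange: y'' − 6 y = 0.
With k = sqrt(6), the general solution is
    y(x) = A cosh(sqrt(6) x) + B sinh(sqrt(6) x).
Fixed left endpoint y(0) = -5 ⇒ A = -5.
The right endpoint x = 7 is free, so the natural (transversality) condition is ∂L/∂y' |_{x=7} = 0, i.e. y'(7) = 0.
Compute y'(x) = A k sinh(k x) + B k cosh(k x), so
    y'(7) = A k sinh(k·7) + B k cosh(k·7) = 0
    ⇒ B = −A tanh(k·7) = 5 tanh(sqrt(6)·7).
Therefore the extremal is
    y(x) = −5 cosh(sqrt(6) x) + 5 tanh(sqrt(6)·7) sinh(sqrt(6) x).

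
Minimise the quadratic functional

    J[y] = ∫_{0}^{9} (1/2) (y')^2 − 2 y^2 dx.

The Lagrangian is L = (1/2) (y')^2 − 2 y^2.
Compute ∂L/∂y = -4y, ∂L/∂y' = y'.
The Euler-Lagrange equation d/dx(∂L/∂y') − ∂L/∂y = 0 reduces to
    y'' + 4 y = 0.
Its general solution is
    y(x) = A sin(2x) + B cos(2x),
with A, B fixed by the endpoint conditions.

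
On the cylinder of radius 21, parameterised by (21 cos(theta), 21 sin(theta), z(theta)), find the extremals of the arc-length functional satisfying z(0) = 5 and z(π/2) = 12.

Parameterise the cylinder of radius R = 21 as
    r(θ) = (21 cos θ, 21 sin θ, z(θ)).
The arc-length element is
    ds = sqrt(441 + (dz/dθ)^2) dθ,
so the Lagrangian is L = sqrt(441 + z'^2).
L depends on z' only, not on z or θ, so ∂L/∂z = 0 and
    ∂L/∂z' = z' / sqrt(441 + z'^2).
The Euler-Lagrange equation gives
    d/dθ( z' / sqrt(441 + z'^2) ) = 0,
so z' is constant. Integrating once:
    z(θ) = a θ + b,
a helix on the cylinder (a straight line when the cylinder is unrolled). The constants a, b are determined by the endpoint conditions.
With endpoint conditions z(0) = 5 and z(π/2) = 12: from z(0) = b we get b = 5, and a·π/2 + 5 = 12 gives a = 14/π, so
    z(θ) = (14/π) θ + 5.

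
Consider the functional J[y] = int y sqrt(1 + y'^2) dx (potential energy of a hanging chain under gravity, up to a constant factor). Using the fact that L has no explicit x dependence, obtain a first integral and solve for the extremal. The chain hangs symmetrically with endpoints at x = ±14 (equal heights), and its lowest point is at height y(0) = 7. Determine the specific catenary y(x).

The Lagrangian L(y, y') = y sqrt(1 + y'^2) has no explicit x dependence, so the Beltrami identity applies:
    L − y' ∂L/∂y' = C.
Compute ∂L/∂y' = y · y' / sqrt(1 + y'^2). Then
    L − y' ∂L/∂y'
    = y sqrt(1 + y'^2) − y · y'^2 / sqrt(1 + y'^2)
    = y (1 + y'^2 − y'^2) / sqrt(1 + y'^2)
    = y / sqrt(1 + y'^2) = C.
Squaring gives y^2 = C^2 (1 + y'^2), i.e.
    y'^2 = y^2 / C^2 − 1.
Separating variables,
    dy / sqrt(y^2 − C^2) = dx / C,
and integrating gives arccosh(y / C) = (x − a)/C, so
    y(x) = C cosh((x − a)/C),
the catenary. The constants C and a are fixed by the two endpoint conditions (and, for the hanging-chain problem, the length constraint selects C).
Now fit the given data. The endpoints x = ±14 are symmetric at equal height, so the catenary is even about its minimum: a = 0 and y(x) = C cosh(x/C). The lowest point is y(0) = C cosh(0) = C, and we are told y(0) = 7, so C = 7. Therefore
    y(x) = 7 cosh(x/7),
and at the endpoints
    y(±14) = 7 cosh(14/7).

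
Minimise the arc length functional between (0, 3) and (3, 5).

Arc-length functional: J[y] = ∫ sqrt(1 + (y')^2) dx.
Lagrangian L = sqrt(1 + (y')^2) has no explicit y dependence, so ∂L/∂y = 0 and the Euler-Lagrange equation gives
    d/dx( y' / sqrt(1 + (y')^2) ) = 0  ⇒  y' / sqrt(1 + (y')^2) = const.
Hence y' is constant, so y(x) is affine.
Fitting the endpoints (0, 3) and (3, 5):
    slope m = (5 − 3) / (3 − 0) = 2/3,
    intercept c = 3 − m·0 = 3.
Extremal: y(x) = (2/3) x + 3.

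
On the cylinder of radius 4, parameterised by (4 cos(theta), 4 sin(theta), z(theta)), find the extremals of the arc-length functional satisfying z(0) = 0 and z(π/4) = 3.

Parameterise the cylinder of radius R = 4 as
    r(θ) = (4 cos θ, 4 sin θ, z(θ)).
The arc-length element is
    ds = sqrt(16 + (dz/dθ)^2) dθ,
so the Lagrangian is L = sqrt(16 + z'^2).
L depends on z' only, not on z or θ, so ∂L/∂z = 0 and
    ∂L/∂z' = z' / sqrt(16 + z'^2).
The Euler-Lagrange equation gives
    d/dθ( z' / sqrt(16 + z'^2) ) = 0,
so z' is constant. Integrating once:
    z(θ) = a θ + b,
a helix on the cylinder (a straight line when the cylinder is unrolled). The constants a, b are determined by the endpoint conditions.
With endpoint conditions z(0) = 0 and z(π/4) = 3: from z(0) = b we get b = 0, and a·π/4 + 0 = 3 gives a = 12/π, so
    z(θ) = (12/π) θ.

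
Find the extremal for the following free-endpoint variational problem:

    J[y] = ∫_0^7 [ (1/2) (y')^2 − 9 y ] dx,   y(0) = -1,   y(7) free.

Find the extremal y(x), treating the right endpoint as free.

The Lagrangian L = (1/2) (y')^2 − 9 y gives
    ∂L/∂y = −9,   ∂L/∂y' = y'.
Euler-Lagrange: d/dx(y') − (−9) = 0, i.e. y'' + 9 = 0, so
    y(x) = −(9/2) x^2 + C1 x + C2.
Fixed left endpoint y(0) = -1 ⇒ C2 = -1.
The right endpoint x = 7 is free, so the natural (transversality) condition is ∂L/∂y' |_{x=7} = 0, i.e. y'(7) = 0.
Compute y'(x) = −9 x + C1, so y'(7) = −63 + C1 = 0 ⇒ C1 = 63.
Therefore the extremal is
    y(x) = −(9/2) x^2 + 63 x − 1.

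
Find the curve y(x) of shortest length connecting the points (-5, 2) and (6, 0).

Arc-length functional: J[y] = ∫ sqrt(1 + (y')^2) dx.
Lagrangian L = sqrt(1 + (y')^2) has no explicit y dependence, so ∂L/∂y = 0 and the Euler-Lagrange equation gives
    d/dx( y' / sqrt(1 + (y')^2) ) = 0  ⇒  y' / sqrt(1 + (y')^2) = const.
Hence y' is constant, so y(x) is affine.
Fitting the endpoints (-5, 2) and (6, 0):
    slope m = (0 − 2) / (6 − (-5)) = -2/11,
    intercept c = 2 − m·(-5) = 12/11.
Extremal: y(x) = (-2/11) x + 12/11.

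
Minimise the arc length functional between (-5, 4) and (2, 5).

Arc-length functional: J[y] = ∫ sqrt(1 + (y')^2) dx.
Lagrangian L = sqrt(1 + (y')^2) has no explicit y dependence, so ∂L/∂y = 0 and the Euler-Lagrange equation gives
    d/dx( y' / sqrt(1 + (y')^2) ) = 0  ⇒  y' / sqrt(1 + (y')^2) = const.
Hence y' is constant, so y(x) is affine.
Fitting the endpoints (-5, 4) and (2, 5):
    slope m = (5 − 4) / (2 − (-5)) = 1/7,
    intercept c = 4 − m·(-5) = 33/7.
Extremal: y(x) = (1/7) x + 33/7.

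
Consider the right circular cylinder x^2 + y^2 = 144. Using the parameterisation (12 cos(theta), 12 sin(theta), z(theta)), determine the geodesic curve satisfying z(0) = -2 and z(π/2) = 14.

Parameterise the cylinder of radius R = 12 as
    r(θ) = (12 cos θ, 12 sin θ, z(θ)).
The arc-length element is
    ds = sqrt(144 + (dz/dθ)^2) dθ,
so the Lagrangian is L = sqrt(144 + z'^2).
L depends on z' only, not on z or θ, so ∂L/∂z = 0 and
    ∂L/∂z' = z' / sqrt(144 + z'^2).
The Euler-Lagrange equation gives
    d/dθ( z' / sqrt(144 + z'^2) ) = 0,
so z' is constant. Integrating once:
    z(θ) = a θ + b,
a helix on the cylinder (a straight line when the cylinder is unrolled). The constants a, b are determined by the endpoint conditions.
With endpoint conditions z(0) = -2 and z(π/2) = 14: from z(0) = b we get b = -2, and a·π/2 + -2 = 14 gives a = 32/π, so
    z(θ) = (32/π) θ − 2.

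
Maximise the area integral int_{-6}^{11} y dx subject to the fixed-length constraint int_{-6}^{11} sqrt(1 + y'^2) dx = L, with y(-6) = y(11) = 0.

Set up the augmented Lagrangian using a multiplier λ for the length constraint:
    F(y, y') = y − λ sqrt(1 + y'^2).
F has no explicit x dependence, so the Beltrami identity yields a first integral
    F − y' ∂F/∂y' = C.
Compute ∂F/∂y' = −λ y' / sqrt(1 + y'^2). Then
    y − λ sqrt(1 + y'^2) + λ y'^2 / sqrt(1 + y'^2) = C
    ⇒  y − λ / sqrt(1 + y'^2) = C.
Solving for y' and integrating gives
    (x − a)^2 + (y − b)^2 = λ^2,
a circular arc of radius λ. The constants a, b are determined by the endpoint conditions y(-6) = y(11) = 0, and λ is fixed implicitly by the length constraint
    ∫_{-6}^{11} sqrt(1 + y'^2) dx = L.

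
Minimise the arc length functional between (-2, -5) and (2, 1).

Arc-length functional: J[y] = ∫ sqrt(1 + (y')^2) dx.
Lagrangian L = sqrt(1 + (y')^2) has no explicit y dependence, so ∂L/∂y = 0 and the Euler-Lagrange equation gives
    d/dx( y' / sqrt(1 + (y')^2) ) = 0  ⇒  y' / sqrt(1 + (y')^2) = const.
Hence y' is constant, so y(x) is affine.
Fitting the endpoints (-2, -5) and (2, 1):
    slope m = (1 − (-5)) / (2 − (-2)) = 3/2,
    intercept c = (-5) − m·(-2) = -2.
Extremal: y(x) = (3/2) x - 2.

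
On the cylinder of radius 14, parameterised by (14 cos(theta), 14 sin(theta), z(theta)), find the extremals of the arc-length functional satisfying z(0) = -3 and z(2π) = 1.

Parameterise the cylinder of radius R = 14 as
    r(θ) = (14 cos θ, 14 sin θ, z(θ)).
The arc-length element is
    ds = sqrt(196 + (dz/dθ)^2) dθ,
so the Lagrangian is L = sqrt(196 + z'^2).
L depends on z' only, not on z or θ, so ∂L/∂z = 0 and
    ∂L/∂z' = z' / sqrt(196 + z'^2).
The Euler-Lagrange equation gives
    d/dθ( z' / sqrt(196 + z'^2) ) = 0,
so z' is constant. Integrating once:
    z(θ) = a θ + b,
a helix on the cylinder (a straight line when the cylinder is unrolled). The constants a, b are determined by the endpoint conditions.
With endpoint conditions z(0) = -3 and z(2π) = 1: from z(0) = b we get b = -3, and a·2π + -3 = 1 gives a = 2/π, so
    z(θ) = (2/π) θ − 3.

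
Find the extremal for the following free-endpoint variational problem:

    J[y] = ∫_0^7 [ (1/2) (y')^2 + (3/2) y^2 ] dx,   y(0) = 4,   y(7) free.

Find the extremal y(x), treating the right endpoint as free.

The Lagrangian L = (1/2) (y')^2 + (3/2) y^2 gives
    ∂L/∂y = 3 y,   ∂L/∂y' = y'.
Euler-Lagrange: y'' − 3 y = 0.
With k = sqrt(3), the general solution is
    y(x) = A cosh(sqrt(3) x) + B sinh(sqrt(3) x).
Fixed left endpoint y(0) = 4 ⇒ A = 4.
The right endpoint x = 7 is free, so the natural (transversality) condition is ∂L/∂y' |_{x=7} = 0, i.e. y'(7) = 0.
Compute y'(x) = A k sinh(k x) + B k cosh(k x), so
    y'(7) = A k sinh(k·7) + B k cosh(k·7) = 0
    ⇒ B = −A tanh(k·7) = − 4 tanh(sqrt(3)·7).
Therefore the extremal is
    y(x) = 4 cosh(sqrt(3) x) − 4 tanh(sqrt(3)·7) sinh(sqrt(3) x).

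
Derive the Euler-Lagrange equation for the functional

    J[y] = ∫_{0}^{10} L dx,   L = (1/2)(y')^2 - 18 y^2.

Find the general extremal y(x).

The Lagrangian is L = (1/2)(y')^2 - 18 y^2.
∂L/∂y = -36y.
∂L/∂y' = y'.
The Euler-Lagrange equation d/dx(∂L/∂y') − ∂L/∂y = 0 becomes:
    y'' + 36 y = 0
General solution: y(x) = A sin(6x) + B cos(6x), where A and B are arbitrary constants fixed by the endpoint conditions.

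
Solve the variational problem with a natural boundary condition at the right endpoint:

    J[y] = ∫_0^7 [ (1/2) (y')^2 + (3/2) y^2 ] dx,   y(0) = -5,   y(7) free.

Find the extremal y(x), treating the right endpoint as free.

The Lagrangian L = (1/2) (y')^2 + (3/2) y^2 gives
    ∂L/∂y = 3 y,   ∂L/∂y' = y'.
Euler-Lagrange: y'' − 3 y = 0.
With k = sqrt(3), the general solution is
    y(x) = A cosh(sqrt(3) x) + B sinh(sqrt(3) x).
Fixed left endpoint y(0) = -5 ⇒ A = -5.
The right endpoint x = 7 is free, so the natural (transversality) condition is ∂L/∂y' |_{x=7} = 0, i.e. y'(7) = 0.
Compute y'(x) = A k sinh(k x) + B k cosh(k x), so
    y'(7) = A k sinh(k·7) + B k cosh(k·7) = 0
    ⇒ B = −A tanh(k·7) = 5 tanh(sqrt(3)·7).
Therefore the extremal is
    y(x) = −5 cosh(sqrt(3) x) + 5 tanh(sqrt(3)·7) sinh(sqrt(3) x).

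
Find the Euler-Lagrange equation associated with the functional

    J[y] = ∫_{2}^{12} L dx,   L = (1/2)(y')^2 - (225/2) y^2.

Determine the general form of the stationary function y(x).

The Lagrangian is L = (1/2)(y')^2 - (225/2) y^2.
∂L/∂y = -225y.
∂L/∂y' = y'.
The Euler-Lagrange equation d/dx(∂L/∂y') − ∂L/∂y = 0 becomes:
    y'' + 225 y = 0
General solution: y(x) = A sin(15x) + B cos(15x), where A and B are arbitrary constants fixed by the endpoint conditions.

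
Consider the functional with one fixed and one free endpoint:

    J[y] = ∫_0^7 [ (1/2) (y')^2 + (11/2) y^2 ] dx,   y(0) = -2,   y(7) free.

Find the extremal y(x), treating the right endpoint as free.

The Lagrangian L = (1/2) (y')^2 + (11/2) y^2 gives
    ∂L/∂y = 11 y,   ∂L/∂y' = y'.
Euler-Lagrange: y'' − 11 y = 0.
With k = sqrt(11), the general solution is
    y(x) = A cosh(sqrt(11) x) + B sinh(sqrt(11) x).
Fixed left endpoint y(0) = -2 ⇒ A = -2.
The right endpoint x = 7 is free, so the natural (transversality) condition is ∂L/∂y' |_{x=7} = 0, i.e. y'(7) = 0.
Compute y'(x) = A k sinh(k x) + B k cosh(k x), so
    y'(7) = A k sinh(k·7) + B k cosh(k·7) = 0
    ⇒ B = −A tanh(k·7) = 2 tanh(sqrt(11)·7).
Therefore the extremal is
    y(x) = −2 cosh(sqrt(11) x) + 2 tanh(sqrt(11)·7) sinh(sqrt(11) x).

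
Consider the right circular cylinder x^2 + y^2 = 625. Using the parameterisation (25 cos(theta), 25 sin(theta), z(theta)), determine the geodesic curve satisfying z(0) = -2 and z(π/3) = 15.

Parameterise the cylinder of radius R = 25 as
    r(θ) = (25 cos θ, 25 sin θ, z(θ)).
The arc-length element is
    ds = sqrt(625 + (dz/dθ)^2) dθ,
so the Lagrangian is L = sqrt(625 + z'^2).
L depends on z' only, not on z or θ, so ∂L/∂z = 0 and
    ∂L/∂z' = z' / sqrt(625 + z'^2).
The Euler-Lagrange equation gives
    d/dθ( z' / sqrt(625 + z'^2) ) = 0,
so z' is constant. Integrating once:
    z(θ) = a θ + b,
a helix on the cylinder (a straight line when the cylinder is unrolled). The constants a, b are determined by the endpoint conditions.
With endpoint conditions z(0) = -2 and z(π/3) = 15: from z(0) = b we get b = -2, and a·π/3 + -2 = 15 gives a = 51/π, so
    z(θ) = (51/π) θ − 2.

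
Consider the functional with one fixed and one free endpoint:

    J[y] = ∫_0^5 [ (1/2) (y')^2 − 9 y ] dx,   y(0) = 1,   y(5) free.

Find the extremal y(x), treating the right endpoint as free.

The Lagrangian L = (1/2) (y')^2 − 9 y gives
    ∂L/∂y = −9,   ∂L/∂y' = y'.
Euler-Lagrange: d/dx(y') − (−9) = 0, i.e. y'' + 9 = 0, so
    y(x) = −(9/2) x^2 + C1 x + C2.
Fixed left endpoint y(0) = 1 ⇒ C2 = 1.
The right endpoint x = 5 is free, so the natural (transversality) condition is ∂L/∂y' |_{x=5} = 0, i.e. y'(5) = 0.
Compute y'(x) = −9 x + C1, so y'(5) = −45 + C1 = 0 ⇒ C1 = 45.
Therefore the extremal is
    y(x) = −(9/2) x^2 + 45 x + 1.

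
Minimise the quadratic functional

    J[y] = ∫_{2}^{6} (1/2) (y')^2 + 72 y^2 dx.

The Lagrangian is L = (1/2) (y')^2 + 72 y^2.
Compute ∂L/∂y = 144y, ∂L/∂y' = y'.
The Euler-Lagrange equation d/dx(∂L/∂y') − ∂L/∂y = 0 reduces to
    y'' − 144 y = 0.
Its general solution is
    y(x) = A e^(12x) + B e^(−12x),
with A, B fixed by the endpoint conditions.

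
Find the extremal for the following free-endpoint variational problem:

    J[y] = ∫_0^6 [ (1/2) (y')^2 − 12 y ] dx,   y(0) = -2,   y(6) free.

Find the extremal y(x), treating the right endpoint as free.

The Lagrangian L = (1/2) (y')^2 − 12 y gives
    ∂L/∂y = −12,   ∂L/∂y' = y'.
Euler-Lagrange: d/dx(y') − (−12) = 0, i.e. y'' + 12 = 0, so
    y(x) = −(12/2) x^2 + C1 x + C2.
Fixed left endpoint y(0) = -2 ⇒ C2 = -2.
The right endpoint x = 6 is free, so the natural (transversality) condition is ∂L/∂y' |_{x=6} = 0, i.e. y'(6) = 0.
Compute y'(x) = −12 x + C1, so y'(6) = −72 + C1 = 0 ⇒ C1 = 72.
Therefore the extremal is
    y(x) = −6 x^2 + 72 x − 2.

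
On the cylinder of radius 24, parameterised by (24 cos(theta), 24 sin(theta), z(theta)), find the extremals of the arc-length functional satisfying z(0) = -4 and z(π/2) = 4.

Parameterise the cylinder of radius R = 24 as
    r(θ) = (24 cos θ, 24 sin θ, z(θ)).
The arc-length element is
    ds = sqrt(576 + (dz/dθ)^2) dθ,
so the Lagrangian is L = sqrt(576 + z'^2).
L depends on z' only, not on z or θ, so ∂L/∂z = 0 and
    ∂L/∂z' = z' / sqrt(576 + z'^2).
The Euler-Lagrange equation gives
    d/dθ( z' / sqrt(576 + z'^2) ) = 0,
so z' is constant. Integrating once:
    z(θ) = a θ + b,
a helix on the cylinder (a straight line when the cylinder is unrolled). The constants a, b are determined by the endpoint conditions.
With endpoint conditions z(0) = -4 and z(π/2) = 4: from z(0) = b we get b = -4, and a·π/2 + -4 = 4 gives a = 16/π, so
    z(θ) = (16/π) θ − 4.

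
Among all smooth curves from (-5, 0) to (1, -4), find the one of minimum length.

Arc-length functional: J[y] = ∫ sqrt(1 + (y')^2) dx.
Lagrangian L = sqrt(1 + (y')^2) has no explicit y dependence, so ∂L/∂y = 0 and the Euler-Lagrange equation gives
    d/dx( y' / sqrt(1 + (y')^2) ) = 0  ⇒  y' / sqrt(1 + (y')^2) = const.
Hence y' is constant, so y(x) is affine.
Fitting the endpoints (-5, 0) and (1, -4):
    slope m = ((-4) − 0) / (1 − (-5)) = -2/3,
    intercept c = 0 − m·(-5) = -10/3.
Extremal: y(x) = (-2/3) x - 10/3.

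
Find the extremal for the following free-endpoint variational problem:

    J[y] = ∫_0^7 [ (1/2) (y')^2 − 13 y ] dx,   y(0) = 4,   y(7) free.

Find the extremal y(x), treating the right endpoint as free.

The Lagrangian L = (1/2) (y')^2 − 13 y gives
    ∂L/∂y = −13,   ∂L/∂y' = y'.
Euler-Lagrange: d/dx(y') − (−13) = 0, i.e. y'' + 13 = 0, so
    y(x) = −(13/2) x^2 + C1 x + C2.
Fixed left endpoint y(0) = 4 ⇒ C2 = 4.
The right endpoint x = 7 is free, so the natural (transversality) condition is ∂L/∂y' |_{x=7} = 0, i.e. y'(7) = 0.
Compute y'(x) = −13 x + C1, so y'(7) = −91 + C1 = 0 ⇒ C1 = 91.
Therefore the extremal is
    y(x) = −(13/2) x^2 + 91 x + 4.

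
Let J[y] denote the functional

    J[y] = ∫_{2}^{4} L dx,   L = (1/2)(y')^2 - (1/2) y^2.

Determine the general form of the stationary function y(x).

The Lagrangian is L = (1/2)(y')^2 - (1/2) y^2.
∂L/∂y = -y.
∂L/∂y' = y'.
The Euler-Lagrange equation d/dx(∂L/∂y') − ∂L/∂y = 0 becomes:
    y'' + y = 0
General solution: y(x) = A sin(x) + B cos(x), where A and B are arbitrary constants fixed by the endpoint conditions.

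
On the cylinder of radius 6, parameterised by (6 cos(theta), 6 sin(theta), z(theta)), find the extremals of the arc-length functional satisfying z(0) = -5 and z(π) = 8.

Parameterise the cylinder of radius R = 6 as
    r(θ) = (6 cos θ, 6 sin θ, z(θ)).
The arc-length element is
    ds = sqrt(36 + (dz/dθ)^2) dθ,
so the Lagrangian is L = sqrt(36 + z'^2).
L depends on z' only, not on z or θ, so ∂L/∂z = 0 and
    ∂L/∂z' = z' / sqrt(36 + z'^2).
The Euler-Lagrange equation gives
    d/dθ( z' / sqrt(36 + z'^2) ) = 0,
so z' is constant. Integrating once:
    z(θ) = a θ + b,
a helix on the cylinder (a straight line when the cylinder is unrolled). The constants a, b are determined by the endpoint conditions.
With endpoint conditions z(0) = -5 and z(π) = 8: from z(0) = b we get b = -5, and a·π + -5 = 8 gives a = 13/π, so
    z(θ) = (13/π) θ − 5.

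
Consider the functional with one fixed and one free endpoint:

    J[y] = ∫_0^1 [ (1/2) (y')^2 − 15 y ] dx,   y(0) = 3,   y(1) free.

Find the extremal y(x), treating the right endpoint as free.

The Lagrangian L = (1/2) (y')^2 − 15 y gives
    ∂L/∂y = −15,   ∂L/∂y' = y'.
Euler-Lagrange: d/dx(y') − (−15) = 0, i.e. y'' + 15 = 0, so
    y(x) = −(15/2) x^2 + C1 x + C2.
Fixed left endpoint y(0) = 3 ⇒ C2 = 3.
The right endpoint x = 1 is free, so the natural (transversality) condition is ∂L/∂y' |_{x=1} = 0, i.e. y'(1) = 0.
Compute y'(x) = −15 x + C1, so y'(1) = −15 + C1 = 0 ⇒ C1 = 15.
Therefore the extremal is
    y(x) = −(15/2) x^2 + 15 x + 3.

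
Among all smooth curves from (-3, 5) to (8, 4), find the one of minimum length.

Arc-length functional: J[y] = ∫ sqrt(1 + (y')^2) dx.
Lagrangian L = sqrt(1 + (y')^2) has no explicit y dependence, so ∂L/∂y = 0 and the Euler-Lagrange equation gives
    d/dx( y' / sqrt(1 + (y')^2) ) = 0  ⇒  y' / sqrt(1 + (y')^2) = const.
Hence y' is constant, so y(x) is affine.
Fitting the endpoints (-3, 5) and (8, 4):
    slope m = (4 − 5) / (8 − (-3)) = -1/11,
    intercept c = 5 − m·(-3) = 52/11.
Extremal: y(x) = (-1/11) x + 52/11.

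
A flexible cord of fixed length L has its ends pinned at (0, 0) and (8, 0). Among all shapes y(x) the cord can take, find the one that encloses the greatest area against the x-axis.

Set up the augmented Lagrangian using a multiplier λ for the length constraint:
    F(y, y') = y − λ sqrt(1 + y'^2).
F has no explicit x dependence, so the Beltrami identity yields a first integral
    F − y' ∂F/∂y' = C.
Compute ∂F/∂y' = −λ y' / sqrt(1 + y'^2). Then
    y − λ sqrt(1 + y'^2) + λ y'^2 / sqrt(1 + y'^2) = C
    ⇒  y − λ / sqrt(1 + y'^2) = C.
Solving for y' and integrating gives
    (x − a)^2 + (y − b)^2 = λ^2,
a circular arc of radius λ. The constants a, b are determined by the endpoint conditions y(0) = y(8) = 0, and λ is fixed implicitly by the length constraint
    ∫_{0}^{8} sqrt(1 + y'^2) dx = L.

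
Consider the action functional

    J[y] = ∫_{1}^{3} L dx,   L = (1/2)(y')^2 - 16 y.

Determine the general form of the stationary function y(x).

The Lagrangian is L = (1/2)(y')^2 - 16 y.
∂L/∂y = -16.
∂L/∂y' = y'.
The Euler-Lagrange equation d/dx(∂L/∂y') − ∂L/∂y = 0 becomes:
    y'' + 16 = 0
General solution: y(x) = -8 x^2 + A x + B, where A and B are arbitrary constants fixed by the endpoint conditions.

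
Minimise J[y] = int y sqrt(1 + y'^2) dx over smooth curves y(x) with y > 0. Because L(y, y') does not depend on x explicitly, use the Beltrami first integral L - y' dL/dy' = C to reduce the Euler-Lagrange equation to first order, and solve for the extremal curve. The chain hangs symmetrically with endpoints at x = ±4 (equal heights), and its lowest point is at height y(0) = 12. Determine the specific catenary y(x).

The Lagrangian L(y, y') = y sqrt(1 + y'^2) has no explicit x dependence, so the Beltrami identity applies:
    L − y' ∂L/∂y' = C.
Compute ∂L/∂y' = y · y' / sqrt(1 + y'^2). Then
    L − y' ∂L/∂y'
    = y sqrt(1 + y'^2) − y · y'^2 / sqrt(1 + y'^2)
    = y (1 + y'^2 − y'^2) / sqrt(1 + y'^2)
    = y / sqrt(1 + y'^2) = C.
Squaring gives y^2 = C^2 (1 + y'^2), i.e.
    y'^2 = y^2 / C^2 − 1.
Separating variables,
    dy / sqrt(y^2 − C^2) = dx / C,
and integrating gives arccosh(y / C) = (x − a)/C, so
    y(x) = C cosh((x − a)/C),
the catenary. The constants C and a are fixed by the two endpoint conditions (and, for the hanging-chain problem, the length constraint selects C).
Now fit the given data. The endpoints x = ±4 are symmetric at equal height, so the catenary is even about its minimum: a = 0 and y(x) = C cosh(x/C). The lowest point is y(0) = C cosh(0) = C, and we are told y(0) = 12, so C = 12. Therefore
    y(x) = 12 cosh(x/12),
and at the endpoints
    y(±4) = 12 cosh(4/12).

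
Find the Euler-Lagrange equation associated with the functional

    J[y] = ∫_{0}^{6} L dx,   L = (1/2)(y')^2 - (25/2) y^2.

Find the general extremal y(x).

The Lagrangian is L = (1/2)(y')^2 - (25/2) y^2.
∂L/∂y = -25y.
∂L/∂y' = y'.
The Euler-Lagrange equation d/dx(∂L/∂y') − ∂L/∂y = 0 becomes:
    y'' + 25 y = 0
General solution: y(x) = A sin(5x) + B cos(5x), where A and B are arbitrary constants fixed by the endpoint conditions.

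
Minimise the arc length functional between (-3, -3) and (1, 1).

Arc-length functional: J[y] = ∫ sqrt(1 + (y')^2) dx.
Lagrangian L = sqrt(1 + (y')^2) has no explicit y dependence, so ∂L/∂y = 0 and the Euler-Lagrange equation gives
    d/dx( y' / sqrt(1 + (y')^2) ) = 0  ⇒  y' / sqrt(1 + (y')^2) = const.
Hence y' is constant, so y(x) is affine.
Fitting the endpoints (-3, -3) and (1, 1):
    slope m = (1 − (-3)) / (1 − (-3)) = 1,
    intercept c = (-3) − m·(-3) = 0.
Extremal: y(x) = x.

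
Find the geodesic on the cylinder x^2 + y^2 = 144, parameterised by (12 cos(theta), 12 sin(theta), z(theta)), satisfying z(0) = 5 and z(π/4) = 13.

Parameterise the cylinder of radius R = 12 as
    r(θ) = (12 cos θ, 12 sin θ, z(θ)).
The arc-length element is
    ds = sqrt(144 + (dz/dθ)^2) dθ,
so the Lagrangian is L = sqrt(144 + z'^2).
L depends on z' only, not on z or θ, so ∂L/∂z = 0 and
    ∂L/∂z' = z' / sqrt(144 + z'^2).
The Euler-Lagrange equation gives
    d/dθ( z' / sqrt(144 + z'^2) ) = 0,
so z' is constant. Integrating once:
    z(θ) = a θ + b,
a helix on the cylinder (a straight line when the cylinder is unrolled). The constants a, b are determined by the endpoint conditions.
With endpoint conditions z(0) = 5 and z(π/4) = 13: from z(0) = b we get b = 5, and a·π/4 + 5 = 13 gives a = 32/π, so
    z(θ) = (32/π) θ + 5.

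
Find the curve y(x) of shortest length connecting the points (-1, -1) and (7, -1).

Arc-length functional: J[y] = ∫ sqrt(1 + (y')^2) dx.
Lagrangian L = sqrt(1 + (y')^2) has no explicit y dependence, so ∂L/∂y = 0 and the Euler-Lagrange equation gives
    d/dx( y' / sqrt(1 + (y')^2) ) = 0  ⇒  y' / sqrt(1 + (y')^2) = const.
Hence y' is constant, so y(x) is affine.
Fitting the endpoints (-1, -1) and (7, -1):
    slope m = ((-1) − (-1)) / (7 − (-1)) = 0,
    intercept c = (-1) − m·(-1) = -1.
Extremal: y(x) = -1.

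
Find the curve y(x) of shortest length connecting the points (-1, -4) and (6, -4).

Arc-length functional: J[y] = ∫ sqrt(1 + (y')^2) dx.
Lagrangian L = sqrt(1 + (y')^2) has no explicit y dependence, so ∂L/∂y = 0 and the Euler-Lagrange equation gives
    d/dx( y' / sqrt(1 + (y')^2) ) = 0  ⇒  y' / sqrt(1 + (y')^2) = const.
Hence y' is constant, so y(x) is affine.
Fitting the endpoints (-1, -4) and (6, -4):
    slope m = ((-4) − (-4)) / (6 − (-1)) = 0,
    intercept c = (-4) − m·(-1) = -4.
Extremal: y(x) = -4.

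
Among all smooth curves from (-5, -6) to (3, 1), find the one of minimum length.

Arc-length functional: J[y] = ∫ sqrt(1 + (y')^2) dx.
Lagrangian L = sqrt(1 + (y')^2) has no explicit y dependence, so ∂L/∂y = 0 and the Euler-Lagrange equation gives
    d/dx( y' / sqrt(1 + (y')^2) ) = 0  ⇒  y' / sqrt(1 + (y')^2) = const.
Hence y' is constant, so y(x) is affine.
Fitting the endpoints (-5, -6) and (3, 1):
    slope m = (1 − (-6)) / (3 − (-5)) = 7/8,
    intercept c = (-6) − m·(-5) = -13/8.
Extremal: y(x) = (7/8) x - 13/8.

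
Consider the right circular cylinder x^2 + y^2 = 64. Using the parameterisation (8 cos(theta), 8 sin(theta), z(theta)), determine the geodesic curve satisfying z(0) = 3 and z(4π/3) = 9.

Parameterise the cylinder of radius R = 8 as
    r(θ) = (8 cos θ, 8 sin θ, z(θ)).
The arc-length element is
    ds = sqrt(64 + (dz/dθ)^2) dθ,
so the Lagrangian is L = sqrt(64 + z'^2).
L depends on z' only, not on z or θ, so ∂L/∂z = 0 and
    ∂L/∂z' = z' / sqrt(64 + z'^2).
The Euler-Lagrange equation gives
    d/dθ( z' / sqrt(64 + z'^2) ) = 0,
so z' is constant. Integrating once:
    z(θ) = a θ + b,
a helix on the cylinder (a straight line when the cylinder is unrolled). The constants a, b are determined by the endpoint conditions.
With endpoint conditions z(0) = 3 and z(4π/3) = 9: from z(0) = b we get b = 3, and a·4π/3 + 3 = 9 gives a = 9/(2π), so
    z(θ) = (9/(2π)) θ + 3.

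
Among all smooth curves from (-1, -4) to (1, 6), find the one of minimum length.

Arc-length functional: J[y] = ∫ sqrt(1 + (y')^2) dx.
Lagrangian L = sqrt(1 + (y')^2) has no explicit y dependence, so ∂L/∂y = 0 and the Euler-Lagrange equation gives
    d/dx( y' / sqrt(1 + (y')^2) ) = 0  ⇒  y' / sqrt(1 + (y')^2) = const.
Hence y' is constant, so y(x) is affine.
Fitting the endpoints (-1, -4) and (1, 6):
    slope m = (6 − (-4)) / (1 − (-1)) = 5,
    intercept c = (-4) − m·(-1) = 1.
Extremal: y(x) = 5 x + 1.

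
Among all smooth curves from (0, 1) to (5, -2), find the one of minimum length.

Arc-length functional: J[y] = ∫ sqrt(1 + (y')^2) dx.
Lagrangian L = sqrt(1 + (y')^2) has no explicit y dependence, so ∂L/∂y = 0 and the Euler-Lagrange equation gives
    d/dx( y' / sqrt(1 + (y')^2) ) = 0  ⇒  y' / sqrt(1 + (y')^2) = const.
Hence y' is constant, so y(x) is affine.
Fitting the endpoints (0, 1) and (5, -2):
    slope m = ((-2) − 1) / (5 − 0) = -3/5,
    intercept c = 1 − m·0 = 1.
Extremal: y(x) = (-3/5) x + 1.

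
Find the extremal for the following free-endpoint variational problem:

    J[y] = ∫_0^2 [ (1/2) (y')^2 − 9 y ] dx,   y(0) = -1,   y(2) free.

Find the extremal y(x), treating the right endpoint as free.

The Lagrangian L = (1/2) (y')^2 − 9 y gives
    ∂L/∂y = −9,   ∂L/∂y' = y'.
Euler-Lagrange: d/dx(y') − (−9) = 0, i.e. y'' + 9 = 0, so
    y(x) = −(9/2) x^2 + C1 x + C2.
Fixed left endpoint y(0) = -1 ⇒ C2 = -1.
The right endpoint x = 2 is free, so the natural (transversality) condition is ∂L/∂y' |_{x=2} = 0, i.e. y'(2) = 0.
Compute y'(x) = −9 x + C1, so y'(2) = −18 + C1 = 0 ⇒ C1 = 18.
Therefore the extremal is
    y(x) = −(9/2) x^2 + 18 x − 1.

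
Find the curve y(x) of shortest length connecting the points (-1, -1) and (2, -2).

Arc-length functional: J[y] = ∫ sqrt(1 + (y')^2) dx.
Lagrangian L = sqrt(1 + (y')^2) has no explicit y dependence, so ∂L/∂y = 0 and the Euler-Lagrange equation gives
    d/dx( y' / sqrt(1 + (y')^2) ) = 0  ⇒  y' / sqrt(1 + (y')^2) = const.
Hence y' is constant, so y(x) is affine.
Fitting the endpoints (-1, -1) and (2, -2):
    slope m = ((-2) − (-1)) / (2 − (-1)) = -1/3,
    intercept c = (-1) − m·(-1) = -4/3.
Extremal: y(x) = (-1/3) x - 4/3.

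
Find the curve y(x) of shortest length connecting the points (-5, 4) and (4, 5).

Arc-length functional: J[y] = ∫ sqrt(1 + (y')^2) dx.
Lagrangian L = sqrt(1 + (y')^2) has no explicit y dependence, so ∂L/∂y = 0 and the Euler-Lagrange equation gives
    d/dx( y' / sqrt(1 + (y')^2) ) = 0  ⇒  y' / sqrt(1 + (y')^2) = const.
Hence y' is constant, so y(x) is affine.
Fitting the endpoints (-5, 4) and (4, 5):
    slope m = (5 − 4) / (4 − (-5)) = 1/9,
    intercept c = 4 − m·(-5) = 41/9.
Extremal: y(x) = (1/9) x + 41/9.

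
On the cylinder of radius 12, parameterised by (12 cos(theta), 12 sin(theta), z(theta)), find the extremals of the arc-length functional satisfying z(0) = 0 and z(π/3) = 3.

Parameterise the cylinder of radius R = 12 as
    r(θ) = (12 cos θ, 12 sin θ, z(θ)).
The arc-length element is
    ds = sqrt(144 + (dz/dθ)^2) dθ,
so the Lagrangian is L = sqrt(144 + z'^2).
L depends on z' only, not on z or θ, so ∂L/∂z = 0 and
    ∂L/∂z' = z' / sqrt(144 + z'^2).
The Euler-Lagrange equation gives
    d/dθ( z' / sqrt(144 + z'^2) ) = 0,
so z' is constant. Integrating once:
    z(θ) = a θ + b,
a helix on the cylinder (a straight line when the cylinder is unrolled). The constants a, b are determined by the endpoint conditions.
With endpoint conditions z(0) = 0 and z(π/3) = 3: from z(0) = b we get b = 0, and a·π/3 + 0 = 3 gives a = 9/π, so
    z(θ) = (9/π) θ.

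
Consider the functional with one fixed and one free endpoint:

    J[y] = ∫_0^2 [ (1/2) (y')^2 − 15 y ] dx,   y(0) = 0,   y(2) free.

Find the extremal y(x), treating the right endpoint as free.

The Lagrangian L = (1/2) (y')^2 − 15 y gives
    ∂L/∂y = −15,   ∂L/∂y' = y'.
Euler-Lagrange: d/dx(y') − (−15) = 0, i.e. y'' + 15 = 0, so
    y(x) = −(15/2) x^2 + C1 x + C2.
Fixed left endpoint y(0) = 0 ⇒ C2 = 0.
The right endpoint x = 2 is free, so the natural (transversality) condition is ∂L/∂y' |_{x=2} = 0, i.e. y'(2) = 0.
Compute y'(x) = −15 x + C1, so y'(2) = −30 + C1 = 0 ⇒ C1 = 30.
Therefore the extremal is
    y(x) = −(15/2) x^2 + 30 x.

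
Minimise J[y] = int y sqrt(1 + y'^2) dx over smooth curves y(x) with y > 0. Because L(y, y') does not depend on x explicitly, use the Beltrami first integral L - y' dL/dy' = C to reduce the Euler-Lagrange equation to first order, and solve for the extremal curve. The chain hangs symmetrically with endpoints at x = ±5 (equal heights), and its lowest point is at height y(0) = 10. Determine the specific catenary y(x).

The Lagrangian L(y, y') = y sqrt(1 + y'^2) has no explicit x dependence, so the Beltrami identity applies:
    L − y' ∂L/∂y' = C.
Compute ∂L/∂y' = y · y' / sqrt(1 + y'^2). Then
    L − y' ∂L/∂y'
    = y sqrt(1 + y'^2) − y · y'^2 / sqrt(1 + y'^2)
    = y (1 + y'^2 − y'^2) / sqrt(1 + y'^2)
    = y / sqrt(1 + y'^2) = C.
Squaring gives y^2 = C^2 (1 + y'^2), i.e.
    y'^2 = y^2 / C^2 − 1.
Separating variables,
    dy / sqrt(y^2 − C^2) = dx / C,
and integrating gives arccosh(y / C) = (x − a)/C, so
    y(x) = C cosh((x − a)/C),
the catenary. The constants C and a are fixed by the two endpoint conditions (and, for the hanging-chain problem, the length constraint selects C).
Now fit the given data. The endpoints x = ±5 are symmetric at equal height, so the catenary is even about its minimum: a = 0 and y(x) = C cosh(x/C). The lowest point is y(0) = C cosh(0) = C, and we are told y(0) = 10, so C = 10. Therefore
    y(x) = 10 cosh(x/10),
and at the endpoints
    y(±5) = 10 cosh(5/10).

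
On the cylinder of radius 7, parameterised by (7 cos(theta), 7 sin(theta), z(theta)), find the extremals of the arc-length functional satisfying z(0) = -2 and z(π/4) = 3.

Parameterise the cylinder of radius R = 7 as
    r(θ) = (7 cos θ, 7 sin θ, z(θ)).
The arc-length element is
    ds = sqrt(49 + (dz/dθ)^2) dθ,
so the Lagrangian is L = sqrt(49 + z'^2).
L depends on z' only, not on z or θ, so ∂L/∂z = 0 and
    ∂L/∂z' = z' / sqrt(49 + z'^2).
The Euler-Lagrange equation gives
    d/dθ( z' / sqrt(49 + z'^2) ) = 0,
so z' is constant. Integrating once:
    z(θ) = a θ + b,
a helix on the cylinder (a straight line when the cylinder is unrolled). The constants a, b are determined by the endpoint conditions.
With endpoint conditions z(0) = -2 and z(π/4) = 3: from z(0) = b we get b = -2, and a·π/4 + -2 = 3 gives a = 20/π, so
    z(θ) = (20/π) θ − 2.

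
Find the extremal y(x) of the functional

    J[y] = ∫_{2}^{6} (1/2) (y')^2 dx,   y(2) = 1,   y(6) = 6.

The Lagrangian is L = (1/2) (y')^2.
Compute ∂L/∂y = 0, ∂L/∂y' = y'.
The Euler-Lagrange equation d/dx(∂L/∂y') − ∂L/∂y = 0 reduces to
    y'' = 0.
Its general solution is
    y(x) = A x + B,
with A, B fixed by the endpoint conditions.
Applying the endpoint conditions y(2) = 1 and y(6) = 6: solve A·2 + B = 1 and A·6 + B = 6. Subtracting gives A(6 − 2) = 6 − 1, so A = 5/4, and B = 1 − A·2 = -3/2. Therefore
    y(x) = (5/4) x - 3/2.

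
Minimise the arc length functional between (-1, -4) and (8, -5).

Arc-length functional: J[y] = ∫ sqrt(1 + (y')^2) dx.
Lagrangian L = sqrt(1 + (y')^2) has no explicit y dependence, so ∂L/∂y = 0 and the Euler-Lagrange equation gives
    d/dx( y' / sqrt(1 + (y')^2) ) = 0  ⇒  y' / sqrt(1 + (y')^2) = const.
Hence y' is constant, so y(x) is affine.
Fitting the endpoints (-1, -4) and (8, -5):
    slope m = ((-5) − (-4)) / (8 − (-1)) = -1/9,
    intercept c = (-4) − m·(-1) = -37/9.
Extremal: y(x) = (-1/9) x - 37/9.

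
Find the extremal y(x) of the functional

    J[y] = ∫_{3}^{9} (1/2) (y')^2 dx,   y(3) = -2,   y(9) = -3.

The Lagrangian is L = (1/2) (y')^2.
Compute ∂L/∂y = 0, ∂L/∂y' = y'.
The Euler-Lagrange equation d/dx(∂L/∂y') − ∂L/∂y = 0 reduces to
    y'' = 0.
Its general solution is
    y(x) = A x + B,
with A, B fixed by the endpoint conditions.
Applying the endpoint conditions y(3) = -2 and y(9) = -3: solve A·3 + B = -2 and A·9 + B = -3. Subtracting gives A(9 − 3) = -3 − -2, so A = -1/6, and B = -2 − A·3 = -3/2. Therefore
    y(x) = (-1/6) x - 3/2.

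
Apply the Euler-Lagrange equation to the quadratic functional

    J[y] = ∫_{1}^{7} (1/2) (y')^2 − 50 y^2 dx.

The Lagrangian is L = (1/2) (y')^2 − 50 y^2.
Compute ∂L/∂y = -100y, ∂L/∂y' = y'.
The Euler-Lagrange equation d/dx(∂L/∂y') − ∂L/∂y = 0 reduces to
    y'' + 100 y = 0.
Its general solution is
    y(x) = A sin(10x) + B cos(10x),
with A, B fixed by the endpoint conditions.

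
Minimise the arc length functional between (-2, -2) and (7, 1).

Arc-length functional: J[y] = ∫ sqrt(1 + (y')^2) dx.
Lagrangian L = sqrt(1 + (y')^2) has no explicit y dependence, so ∂L/∂y = 0 and the Euler-Lagrange equation gives
    d/dx( y' / sqrt(1 + (y')^2) ) = 0  ⇒  y' / sqrt(1 + (y')^2) = const.
Hence y' is constant, so y(x) is affine.
Fitting the endpoints (-2, -2) and (7, 1):
    slope m = (1 − (-2)) / (7 − (-2)) = 1/3,
    intercept c = (-2) − m·(-2) = -4/3.
Extremal: y(x) = (1/3) x - 4/3.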